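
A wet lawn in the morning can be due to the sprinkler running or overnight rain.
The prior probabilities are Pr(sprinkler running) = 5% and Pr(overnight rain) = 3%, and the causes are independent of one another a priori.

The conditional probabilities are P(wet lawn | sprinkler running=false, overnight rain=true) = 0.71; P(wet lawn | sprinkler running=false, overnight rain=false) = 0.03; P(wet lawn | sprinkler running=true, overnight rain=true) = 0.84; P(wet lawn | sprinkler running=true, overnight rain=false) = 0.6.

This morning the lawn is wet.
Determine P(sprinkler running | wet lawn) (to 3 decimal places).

P(sprinkler running | wet lawn) ≈ 0.388

For the numerator, keep only sprinkler running=true terms: 0.029100 + 0.001260 = 0.030360
The normalizing constant is 0.03·0.95·0.97 + 0.71·0.95·0.03 + 0.6·0.05·0.97 + 0.84·0.05·0.03 = 0.078240
Posterior = 0.030360 / 0.078240 ≈ 0.388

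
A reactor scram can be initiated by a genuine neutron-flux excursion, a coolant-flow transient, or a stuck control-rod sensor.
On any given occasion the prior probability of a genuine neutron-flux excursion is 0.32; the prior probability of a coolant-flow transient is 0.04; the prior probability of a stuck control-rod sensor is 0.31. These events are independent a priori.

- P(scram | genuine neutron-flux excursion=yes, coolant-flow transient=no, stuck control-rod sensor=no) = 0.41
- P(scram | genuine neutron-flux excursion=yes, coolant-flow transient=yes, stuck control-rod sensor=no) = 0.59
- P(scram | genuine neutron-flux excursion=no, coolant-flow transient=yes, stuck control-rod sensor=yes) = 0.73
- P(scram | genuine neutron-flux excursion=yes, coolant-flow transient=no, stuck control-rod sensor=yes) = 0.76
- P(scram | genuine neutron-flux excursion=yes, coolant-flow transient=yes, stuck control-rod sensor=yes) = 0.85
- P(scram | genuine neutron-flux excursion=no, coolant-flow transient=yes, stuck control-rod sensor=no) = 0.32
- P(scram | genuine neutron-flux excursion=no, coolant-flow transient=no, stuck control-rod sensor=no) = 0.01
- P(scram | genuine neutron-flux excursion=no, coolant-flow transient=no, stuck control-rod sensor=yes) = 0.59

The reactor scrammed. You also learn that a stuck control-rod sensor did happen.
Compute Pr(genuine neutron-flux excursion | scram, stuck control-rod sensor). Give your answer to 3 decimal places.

Enumerate the 4 (genuine neutron-flux excursion, coolant-flow transient) configurations and weight by the priors:
  P(scram | stuck control-rod sensor) = 0.59×0.68×0.96 + 0.73×0.68×0.04 + 0.76×0.32×0.96 + 0.85×0.32×0.04
        = 0.385152 + 0.019856 + 0.233472 + 0.010880 = 0.649360
The terms with genuine neutron-flux excursion present sum to 0.244352, so
  P(genuine neutron-flux excursion | scram, stuck control-rod sensor) = 0.244352 / 0.649360 ≈ 0.376

Pr(genuine neutron-flux excursion | scram, stuck control-rod sensor) ≈ 0.376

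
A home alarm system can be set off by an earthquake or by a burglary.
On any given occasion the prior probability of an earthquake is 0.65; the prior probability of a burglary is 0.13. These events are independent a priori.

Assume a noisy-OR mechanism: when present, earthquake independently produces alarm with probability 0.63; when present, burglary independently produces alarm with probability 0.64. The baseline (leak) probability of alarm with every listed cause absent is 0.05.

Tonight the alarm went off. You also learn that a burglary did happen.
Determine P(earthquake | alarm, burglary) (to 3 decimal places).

Under noisy-OR, P(alarm | causes) = 1 − (1−0.05)·∏(1−qᵢ) over the active causes.
Numerator (weight on configurations with earthquake): 0.87346*0.65 = 0.567749
The normalizing constant is 0.658*0.35 + 0.87346*0.65 = 0.798049
Posterior = 0.567749 / 0.798049 ≈ 0.711

P(earthquake | alarm, burglary) ≈ 0.711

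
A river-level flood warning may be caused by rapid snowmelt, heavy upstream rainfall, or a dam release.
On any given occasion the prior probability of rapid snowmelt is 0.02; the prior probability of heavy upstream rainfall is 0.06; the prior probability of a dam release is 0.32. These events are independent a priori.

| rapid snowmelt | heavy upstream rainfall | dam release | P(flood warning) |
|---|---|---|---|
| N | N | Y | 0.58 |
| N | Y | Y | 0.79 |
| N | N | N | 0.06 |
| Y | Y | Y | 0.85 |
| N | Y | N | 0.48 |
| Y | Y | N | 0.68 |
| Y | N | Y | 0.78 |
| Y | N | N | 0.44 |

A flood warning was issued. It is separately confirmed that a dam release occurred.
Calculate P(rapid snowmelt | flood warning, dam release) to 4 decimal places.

P(rapid snowmelt | flood warning, dam release) ≈ 0.0263

For the numerator, keep only rapid snowmelt=true terms: 0.014664 + 0.001020 = 0.015684
The normalizing constant is 0.58*0.98*0.94 + 0.79*0.98*0.06 + 0.78*0.02*0.94 + 0.85*0.02*0.06 = 0.596432
P(rapid snowmelt | flood warning, dam release) = 0.015684/0.596432 ≈ 0.0263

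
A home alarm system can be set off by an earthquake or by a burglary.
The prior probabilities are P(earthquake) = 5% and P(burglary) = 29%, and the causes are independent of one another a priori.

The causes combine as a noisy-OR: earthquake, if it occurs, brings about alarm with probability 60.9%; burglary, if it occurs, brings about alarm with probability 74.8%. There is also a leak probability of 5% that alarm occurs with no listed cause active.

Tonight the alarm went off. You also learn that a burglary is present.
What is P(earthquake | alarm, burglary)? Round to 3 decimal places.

Under noisy-OR, P(alarm | causes) = 1 − (1−0.05)·∏(1−qᵢ) over the active causes.
Enumerate both values of earthquake and weight by the priors:
  P(alarm | burglary) = 0.7606*0.95 + 0.906395*0.05
        = 0.722570 + 0.045320 = 0.767890
Keeping only the earthquake-present terms gives 0.045320, so
  P(earthquake | alarm, burglary) = 0.045320 / 0.767890 ≈ 0.059

P(earthquake | alarm, burglary) ≈ 0.059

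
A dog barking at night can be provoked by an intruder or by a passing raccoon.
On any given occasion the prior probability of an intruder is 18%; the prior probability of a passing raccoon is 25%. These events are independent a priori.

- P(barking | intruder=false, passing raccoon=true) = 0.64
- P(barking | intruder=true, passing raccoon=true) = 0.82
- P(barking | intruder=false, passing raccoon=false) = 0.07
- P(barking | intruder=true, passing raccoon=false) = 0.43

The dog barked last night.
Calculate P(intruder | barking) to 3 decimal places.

P(intruder | barking) ≈ 0.353

P(barking) = 0.07*0.82*0.75 + 0.64*0.82*0.25 + 0.43*0.18*0.75 + 0.82*0.18*0.25 = 0.043050 + 0.131200 + 0.058050 + 0.036900 = 0.269200
Of this, 0.094950 comes from 0.058050 + 0.036900 (the intruder=true cases).
So P(intruder | barking) = 0.094950/0.269200 ≈ 0.353.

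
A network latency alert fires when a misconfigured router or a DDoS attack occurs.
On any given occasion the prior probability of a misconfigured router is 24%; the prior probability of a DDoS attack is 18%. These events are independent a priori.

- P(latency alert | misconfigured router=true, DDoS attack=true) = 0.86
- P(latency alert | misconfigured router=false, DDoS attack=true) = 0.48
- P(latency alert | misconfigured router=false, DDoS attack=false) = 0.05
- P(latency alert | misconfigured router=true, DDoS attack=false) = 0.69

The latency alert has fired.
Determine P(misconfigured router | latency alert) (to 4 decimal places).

P(latency alert) = 0.05·0.76·0.82 + 0.48·0.76·0.18 + 0.69·0.24·0.82 + 0.86·0.24·0.18 = 0.031160 + 0.065664 + 0.135792 + 0.037152 = 0.269768
Of this, 0.172944 comes from 0.135792 + 0.037152 (the misconfigured router=true cases).
Hence the posterior is 0.172944/0.269768 ≈ 0.6411.

P(misconfigured router | latency alert) ≈ 0.6411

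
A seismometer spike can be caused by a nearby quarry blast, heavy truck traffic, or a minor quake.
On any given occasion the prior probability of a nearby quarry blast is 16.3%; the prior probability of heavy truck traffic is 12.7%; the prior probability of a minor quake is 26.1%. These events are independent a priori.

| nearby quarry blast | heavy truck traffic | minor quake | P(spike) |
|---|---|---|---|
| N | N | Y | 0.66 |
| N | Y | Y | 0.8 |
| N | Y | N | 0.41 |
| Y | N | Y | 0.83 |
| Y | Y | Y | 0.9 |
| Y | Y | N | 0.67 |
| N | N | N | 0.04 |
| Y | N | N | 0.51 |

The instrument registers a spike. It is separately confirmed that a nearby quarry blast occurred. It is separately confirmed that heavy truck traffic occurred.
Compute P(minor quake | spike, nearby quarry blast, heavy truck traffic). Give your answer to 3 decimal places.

P(minor quake | spike, nearby quarry blast, heavy truck traffic) ≈ 0.322

Sum P(spike|·) weighted by the priors over both values of minor quake:
  P(spike | nearby quarry blast, heavy truck traffic) = 0.67*0.739 + 0.9*0.261
        = 0.495130 + 0.234900 = 0.730030
Configurations with minor quake contribute 0.234900, so
  P(minor quake | spike, nearby quarry blast, heavy truck traffic) = 0.234900 / 0.730030 ≈ 0.322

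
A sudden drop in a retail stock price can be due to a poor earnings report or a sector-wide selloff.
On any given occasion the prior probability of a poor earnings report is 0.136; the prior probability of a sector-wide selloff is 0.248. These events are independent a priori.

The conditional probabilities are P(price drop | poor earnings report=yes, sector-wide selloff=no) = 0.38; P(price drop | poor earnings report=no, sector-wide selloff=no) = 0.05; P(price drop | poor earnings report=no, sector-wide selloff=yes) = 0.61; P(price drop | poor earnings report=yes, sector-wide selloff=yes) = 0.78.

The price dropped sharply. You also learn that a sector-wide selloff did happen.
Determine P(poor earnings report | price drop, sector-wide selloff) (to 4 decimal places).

P(poor earnings report | price drop, sector-wide selloff) ≈ 0.1676

Enumerate both values of poor earnings report and weight by the priors:
  P(price drop | sector-wide selloff) = 0.61*0.864 + 0.78*0.136
        = 0.527040 + 0.106080 = 0.633120
Configurations with poor earnings report contribute 0.106080, so
  P(poor earnings report | price drop, sector-wide selloff) = 0.106080 / 0.633120 ≈ 0.1676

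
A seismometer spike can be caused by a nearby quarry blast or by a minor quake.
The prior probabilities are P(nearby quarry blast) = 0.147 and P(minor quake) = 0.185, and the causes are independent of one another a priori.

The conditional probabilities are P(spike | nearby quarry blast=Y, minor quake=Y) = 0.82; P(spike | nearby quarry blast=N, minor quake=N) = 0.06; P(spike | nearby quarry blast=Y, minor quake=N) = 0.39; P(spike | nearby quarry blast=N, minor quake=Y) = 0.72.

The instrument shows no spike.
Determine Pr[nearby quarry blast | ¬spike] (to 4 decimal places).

Weight on nearby quarry blast=true, given the evidence: 0.073081 + 0.004895 = 0.077976
Denominator P(¬spike): 0.94*0.853*0.815 + 0.28*0.853*0.185 + 0.61*0.147*0.815 + 0.18*0.147*0.185 = 0.775644
Posterior = 0.077976 / 0.775644 ≈ 0.1005

Pr[nearby quarry blast | ¬spike] ≈ 0.1005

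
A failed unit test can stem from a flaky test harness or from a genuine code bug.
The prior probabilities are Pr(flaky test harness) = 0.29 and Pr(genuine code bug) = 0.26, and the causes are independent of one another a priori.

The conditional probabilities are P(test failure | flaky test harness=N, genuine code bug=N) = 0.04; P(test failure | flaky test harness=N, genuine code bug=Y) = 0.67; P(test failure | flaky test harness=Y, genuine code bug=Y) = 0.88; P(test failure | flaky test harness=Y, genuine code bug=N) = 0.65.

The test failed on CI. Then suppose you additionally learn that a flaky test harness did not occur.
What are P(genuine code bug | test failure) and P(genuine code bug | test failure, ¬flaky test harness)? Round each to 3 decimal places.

P(genuine code bug | test failure) ≈ 0.542; P(genuine code bug | test failure, ¬flaky test harness) ≈ 0.855

P(test failure) = 0.04*0.71*0.74 + 0.67*0.71*0.26 + 0.65*0.29*0.74 + 0.88*0.29*0.26 = 0.021016 + 0.123682 + 0.139490 + 0.066352 = 0.350540
The genuine code bug-present share is 0.123682 + 0.066352 = 0.190034.
So P(genuine code bug | test failure) = 0.190034/0.350540 ≈ 0.542.

With the extra evidence:
For the numerator, keep only genuine code bug=true terms: 0.67·0.26 = 0.174200
The normalizing constant is 0.04·0.74 + 0.67·0.26 = 0.203800
P(genuine code bug | test failure, ¬flaky test harness) = 0.174200/0.203800 ≈ 0.855
Ruling out flaky test harness raises the posterior on genuine code bug — the flip side of explaining away.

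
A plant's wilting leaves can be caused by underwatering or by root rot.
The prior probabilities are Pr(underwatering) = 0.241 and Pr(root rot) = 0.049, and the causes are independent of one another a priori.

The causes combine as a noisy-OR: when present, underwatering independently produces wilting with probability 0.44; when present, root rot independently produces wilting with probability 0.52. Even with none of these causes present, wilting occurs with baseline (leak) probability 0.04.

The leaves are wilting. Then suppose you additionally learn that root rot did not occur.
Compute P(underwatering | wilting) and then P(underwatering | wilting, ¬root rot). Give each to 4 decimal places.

P(underwatering | wilting) ≈ 0.7011; P(underwatering | wilting, ¬root rot) ≈ 0.7859

Under noisy-OR, P(wilting | causes) = 1 − (1−0.04)·∏(1−qᵢ) over the active causes.
By total probability over the 4 (underwatering, root rot) configurations:
  P(wilting) = 0.04·0.759·0.951 + 0.5392·0.759·0.049 + 0.4624·0.241·0.951 + 0.741952·0.241·0.049
        = 0.028872 + 0.020053 + 0.105978 + 0.008762 = 0.163665
The terms with underwatering present sum to 0.114740, so
  P(underwatering | wilting) = 0.114740 / 0.163665 ≈ 0.7011

Now also conditioning on root rot≠true:
Numerator (weight on configurations with underwatering): 0.4624×0.241 = 0.111438
Normalizer over all consistent configurations: 0.04×0.759 + 0.4624×0.241 = 0.141798
Posterior = 0.111438 / 0.141798 ≈ 0.7859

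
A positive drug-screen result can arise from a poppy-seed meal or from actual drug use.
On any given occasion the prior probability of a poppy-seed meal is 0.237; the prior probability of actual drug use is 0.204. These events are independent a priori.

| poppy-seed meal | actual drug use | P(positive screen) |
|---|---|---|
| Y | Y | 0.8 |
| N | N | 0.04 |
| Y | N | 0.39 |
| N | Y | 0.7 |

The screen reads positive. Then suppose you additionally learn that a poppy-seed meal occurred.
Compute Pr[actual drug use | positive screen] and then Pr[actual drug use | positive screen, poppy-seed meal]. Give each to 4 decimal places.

Pr[actual drug use | positive screen] ≈ 0.6014; Pr[actual drug use | positive screen, poppy-seed meal] ≈ 0.3446

For the numerator, keep only actual drug use=true terms: 0.108956 + 0.038678 = 0.147634
The normalizing constant is 0.04·0.763·0.796 + 0.7·0.763·0.204 + 0.39·0.237·0.796 + 0.8·0.237·0.204 = 0.245502
Posterior = 0.147634 / 0.245502 ≈ 0.6014

Now condition on the additional information:
P(positive screen | poppy-seed meal) = 0.39·0.796 + 0.8·0.204 = 0.310440 + 0.163200 = 0.473640
Restricting to configurations with actual drug use present: 0.8·0.204 = 0.163200.
Hence the posterior is 0.163200/0.473640 ≈ 0.3446.
This is intercausal reasoning (explaining away): once poppy-seed meal accounts for the positive screen, actual drug use becomes less likely.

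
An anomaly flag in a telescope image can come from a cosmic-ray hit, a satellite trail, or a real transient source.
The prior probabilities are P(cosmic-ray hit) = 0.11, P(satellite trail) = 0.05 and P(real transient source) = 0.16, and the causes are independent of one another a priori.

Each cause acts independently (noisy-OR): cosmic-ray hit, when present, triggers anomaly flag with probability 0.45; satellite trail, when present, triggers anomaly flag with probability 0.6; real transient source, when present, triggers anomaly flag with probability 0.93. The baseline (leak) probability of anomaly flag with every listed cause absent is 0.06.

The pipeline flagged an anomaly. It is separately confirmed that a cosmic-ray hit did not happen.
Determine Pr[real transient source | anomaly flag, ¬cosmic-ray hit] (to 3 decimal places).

Under noisy-OR, P(anomaly flag | causes) = 1 − (1−0.06)·∏(1−qᵢ) over the active causes.
P(anomaly flag | ¬cosmic-ray hit) = 0.06×0.95×0.84 + 0.9342×0.95×0.16 + 0.624×0.05×0.84 + 0.97368×0.05×0.16 = 0.047880 + 0.141998 + 0.026208 + 0.007789 = 0.223875
The real transient source-present share is 0.141998 + 0.007789 = 0.149787.
P(real transient source | anomaly flag, ¬cosmic-ray hit) = 0.149787 / 0.223875 ≈ 0.669

Pr[real transient source | anomaly flag, ¬cosmic-ray hit] ≈ 0.669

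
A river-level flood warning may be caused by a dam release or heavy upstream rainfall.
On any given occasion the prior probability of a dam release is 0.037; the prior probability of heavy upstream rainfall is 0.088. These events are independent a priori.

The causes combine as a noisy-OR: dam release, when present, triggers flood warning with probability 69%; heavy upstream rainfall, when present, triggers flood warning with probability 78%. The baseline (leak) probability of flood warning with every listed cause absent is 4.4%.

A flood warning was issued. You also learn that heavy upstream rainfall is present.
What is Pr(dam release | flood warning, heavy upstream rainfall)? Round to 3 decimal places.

Under noisy-OR, P(flood warning | causes) = 1 − (1−0.044)·∏(1−qᵢ) over the active causes.
For the numerator, keep only dam release=true terms: 0.934801·0.037 = 0.034588
Normalizer over all consistent configurations: 0.78968·0.963 + 0.934801·0.037 = 0.795050
Posterior = 0.034588 / 0.795050 ≈ 0.044

Pr(dam release | flood warning, heavy upstream rainfall) ≈ 0.044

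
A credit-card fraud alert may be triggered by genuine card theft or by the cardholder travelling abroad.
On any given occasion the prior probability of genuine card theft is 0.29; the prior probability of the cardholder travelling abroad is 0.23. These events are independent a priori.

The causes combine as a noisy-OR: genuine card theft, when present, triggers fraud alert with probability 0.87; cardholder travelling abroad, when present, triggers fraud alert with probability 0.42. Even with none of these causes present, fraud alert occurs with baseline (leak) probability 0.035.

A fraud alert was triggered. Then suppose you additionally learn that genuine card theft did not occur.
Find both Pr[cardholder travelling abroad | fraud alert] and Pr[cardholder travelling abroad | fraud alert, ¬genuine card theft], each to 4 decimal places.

Under noisy-OR, P(fraud alert | causes) = 1 − (1−0.035)·∏(1−qᵢ) over the active causes.
Enumerate the 4 (genuine card theft, cardholder travelling abroad) configurations and weight by the priors:
  P(fraud alert) = 0.035*0.71*0.77 + 0.4403*0.71*0.23 + 0.87455*0.29*0.77 + 0.927239*0.29*0.23
        = 0.019135 + 0.071901 + 0.195287 + 0.061847 = 0.348170
The terms with cardholder travelling abroad present sum to 0.133748, so
  P(cardholder travelling abroad | fraud alert) = 0.133748 / 0.348170 ≈ 0.3841

Now also conditioning on genuine card theft≠true:
P(fraud alert | ¬genuine card theft) = 0.035×0.77 + 0.4403×0.23 = 0.026950 + 0.101269 = 0.128219
The cardholder travelling abroad-present share is 0.4403×0.23 = 0.101269.
P(cardholder travelling abroad | fraud alert, ¬genuine card theft) = 0.101269 / 0.128219 ≈ 0.7898

Pr[cardholder travelling abroad | fraud alert] ≈ 0.3841; Pr[cardholder travelling abroad | fraud alert, ¬genuine card theft] ≈ 0.7898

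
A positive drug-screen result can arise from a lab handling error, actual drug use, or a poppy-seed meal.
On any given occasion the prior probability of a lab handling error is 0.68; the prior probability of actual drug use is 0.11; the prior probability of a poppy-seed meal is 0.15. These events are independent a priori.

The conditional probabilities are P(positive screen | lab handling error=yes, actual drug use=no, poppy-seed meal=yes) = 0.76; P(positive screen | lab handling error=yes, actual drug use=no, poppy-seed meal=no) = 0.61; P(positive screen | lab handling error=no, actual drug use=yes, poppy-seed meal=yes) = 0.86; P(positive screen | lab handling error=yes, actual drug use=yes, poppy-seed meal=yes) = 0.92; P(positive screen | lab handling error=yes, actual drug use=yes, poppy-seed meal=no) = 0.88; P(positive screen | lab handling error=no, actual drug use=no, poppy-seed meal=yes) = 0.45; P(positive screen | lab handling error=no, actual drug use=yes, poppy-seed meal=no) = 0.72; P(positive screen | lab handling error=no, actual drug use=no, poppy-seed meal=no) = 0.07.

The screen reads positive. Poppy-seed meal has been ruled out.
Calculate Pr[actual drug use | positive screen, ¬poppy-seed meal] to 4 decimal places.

Pr[actual drug use | positive screen, ¬poppy-seed meal] ≈ 0.1898

Enumerate the 4 (lab handling error, actual drug use) configurations and weight by the priors:
  P(positive screen | ¬poppy-seed meal) = 0.07*0.32*0.89 + 0.72*0.32*0.11 + 0.61*0.68*0.89 + 0.88*0.68*0.11
        = 0.019936 + 0.025344 + 0.369172 + 0.065824 = 0.480276
Configurations with actual drug use contribute 0.091168, so
  P(actual drug use | positive screen, ¬poppy-seed meal) = 0.091168 / 0.480276 ≈ 0.1898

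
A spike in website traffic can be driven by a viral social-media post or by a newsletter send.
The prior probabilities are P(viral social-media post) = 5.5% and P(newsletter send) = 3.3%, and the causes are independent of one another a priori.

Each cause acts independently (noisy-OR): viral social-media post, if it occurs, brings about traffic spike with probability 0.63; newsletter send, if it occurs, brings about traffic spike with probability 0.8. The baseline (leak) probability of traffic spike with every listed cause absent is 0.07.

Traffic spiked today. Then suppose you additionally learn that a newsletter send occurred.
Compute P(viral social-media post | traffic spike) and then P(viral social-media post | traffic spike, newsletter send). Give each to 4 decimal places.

P(viral social-media post | traffic spike) ≈ 0.2904; P(viral social-media post | traffic spike, newsletter send) ≈ 0.0624

Under noisy-OR, P(traffic spike | causes) = 1 − (1−0.07)·∏(1−qᵢ) over the active causes.
Enumerate the 4 (viral social-media post, newsletter send) configurations and weight by the priors:
  P(traffic spike) = 0.07·0.945·0.967 + 0.814·0.945·0.033 + 0.6559·0.055·0.967 + 0.93118·0.055·0.033
        = 0.063967 + 0.025385 + 0.034884 + 0.001690 = 0.125926
Keeping only the viral social-media post-present terms gives 0.036574, so
  P(viral social-media post | traffic spike) = 0.036574 / 0.125926 ≈ 0.2904

With the extra evidence:
Sum P(traffic spike|·) weighted by the priors over both values of viral social-media post:
  P(traffic spike | newsletter send) = 0.814·0.945 + 0.93118·0.055
        = 0.769230 + 0.051215 = 0.820445
Keeping only the viral social-media post-present terms gives 0.051215, so
  P(viral social-media post | traffic spike, newsletter send) = 0.051215 / 0.820445 ≈ 0.0624
— newsletter send explains away the evidence for viral social-media post.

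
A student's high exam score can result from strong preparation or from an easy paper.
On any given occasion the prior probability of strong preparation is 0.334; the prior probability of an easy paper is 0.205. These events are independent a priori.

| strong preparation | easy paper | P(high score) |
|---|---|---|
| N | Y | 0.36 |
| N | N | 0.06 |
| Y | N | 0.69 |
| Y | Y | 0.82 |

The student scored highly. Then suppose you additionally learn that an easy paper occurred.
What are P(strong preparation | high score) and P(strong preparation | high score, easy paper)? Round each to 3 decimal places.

Weight on strong preparation=true, given the evidence: 0.183216 + 0.056145 = 0.239361
Denominator P(high score): 0.06*0.666*0.795 + 0.36*0.666*0.205 + 0.69*0.334*0.795 + 0.82*0.334*0.205 = 0.320280
Posterior = 0.239361 / 0.320280 ≈ 0.747

With the extra evidence:
Enumerate both values of strong preparation and weight by the priors:
  P(high score | easy paper) = 0.36·0.666 + 0.82·0.334
        = 0.239760 + 0.273880 = 0.513640
Keeping only the strong preparation-present terms gives 0.273880, so
  P(strong preparation | high score, easy paper) = 0.273880 / 0.513640 ≈ 0.533

P(strong preparation | high score) ≈ 0.747; P(strong preparation | high score, easy paper) ≈ 0.533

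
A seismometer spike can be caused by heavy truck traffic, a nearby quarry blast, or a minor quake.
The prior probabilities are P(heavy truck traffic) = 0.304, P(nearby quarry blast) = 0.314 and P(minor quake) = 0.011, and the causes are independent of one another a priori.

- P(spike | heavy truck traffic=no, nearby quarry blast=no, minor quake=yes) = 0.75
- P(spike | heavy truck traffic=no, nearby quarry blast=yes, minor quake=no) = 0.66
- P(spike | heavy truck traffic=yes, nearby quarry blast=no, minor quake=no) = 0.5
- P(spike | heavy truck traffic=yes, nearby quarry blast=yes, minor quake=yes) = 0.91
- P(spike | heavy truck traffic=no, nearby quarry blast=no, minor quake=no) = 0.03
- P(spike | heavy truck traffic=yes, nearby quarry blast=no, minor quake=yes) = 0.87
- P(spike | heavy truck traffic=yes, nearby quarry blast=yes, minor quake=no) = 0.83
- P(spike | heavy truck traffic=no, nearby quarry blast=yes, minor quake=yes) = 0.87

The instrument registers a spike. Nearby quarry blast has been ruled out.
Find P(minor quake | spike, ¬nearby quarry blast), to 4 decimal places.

Enumerate the 4 (heavy truck traffic, minor quake) configurations and weight by the priors:
  P(spike | ¬nearby quarry blast) = 0.03·0.696·0.989 + 0.75·0.696·0.011 + 0.5·0.304·0.989 + 0.87·0.304·0.011
        = 0.020650 + 0.005742 + 0.150328 + 0.002909 = 0.179629
The terms with minor quake present sum to 0.008651, so
  P(minor quake | spike, ¬nearby quarry blast) = 0.008651 / 0.179629 ≈ 0.0482

P(minor quake | spike, ¬nearby quarry blast) ≈ 0.0482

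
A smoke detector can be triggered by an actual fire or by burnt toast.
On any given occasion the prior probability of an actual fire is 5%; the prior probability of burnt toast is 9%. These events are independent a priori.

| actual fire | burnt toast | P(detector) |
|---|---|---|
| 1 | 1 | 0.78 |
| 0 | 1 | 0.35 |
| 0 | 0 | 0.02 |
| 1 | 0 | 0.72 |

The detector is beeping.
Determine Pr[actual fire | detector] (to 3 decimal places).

Enumerate the 4 (actual fire, burnt toast) configurations and weight by the priors:
  P(detector) = 0.02*0.95*0.91 + 0.35*0.95*0.09 + 0.72*0.05*0.91 + 0.78*0.05*0.09
        = 0.017290 + 0.029925 + 0.032760 + 0.003510 = 0.083485
Configurations with actual fire contribute 0.036270, so
  P(actual fire | detector) = 0.036270 / 0.083485 ≈ 0.434

Pr[actual fire | detector] ≈ 0.434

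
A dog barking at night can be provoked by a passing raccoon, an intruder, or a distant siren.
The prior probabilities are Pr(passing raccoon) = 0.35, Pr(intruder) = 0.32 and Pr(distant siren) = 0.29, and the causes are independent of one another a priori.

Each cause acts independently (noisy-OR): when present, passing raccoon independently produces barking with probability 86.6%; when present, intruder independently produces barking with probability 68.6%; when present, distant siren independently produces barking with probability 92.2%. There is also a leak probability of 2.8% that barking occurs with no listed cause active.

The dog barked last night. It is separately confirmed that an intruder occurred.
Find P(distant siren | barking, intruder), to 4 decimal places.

Under noisy-OR, P(barking | causes) = 1 − (1−0.028)·∏(1−qᵢ) over the active causes.
Weight on distant siren=true, given the evidence: 0.184013 + 0.101176 = 0.285189
The normalizing constant is 0.694792*0.65*0.71 + 0.976194*0.65*0.29 + 0.959102*0.35*0.71 + 0.99681*0.35*0.29 = 0.844173
P(distant siren | barking, intruder) = 0.285189/0.844173 ≈ 0.3378

P(distant siren | barking, intruder) ≈ 0.3378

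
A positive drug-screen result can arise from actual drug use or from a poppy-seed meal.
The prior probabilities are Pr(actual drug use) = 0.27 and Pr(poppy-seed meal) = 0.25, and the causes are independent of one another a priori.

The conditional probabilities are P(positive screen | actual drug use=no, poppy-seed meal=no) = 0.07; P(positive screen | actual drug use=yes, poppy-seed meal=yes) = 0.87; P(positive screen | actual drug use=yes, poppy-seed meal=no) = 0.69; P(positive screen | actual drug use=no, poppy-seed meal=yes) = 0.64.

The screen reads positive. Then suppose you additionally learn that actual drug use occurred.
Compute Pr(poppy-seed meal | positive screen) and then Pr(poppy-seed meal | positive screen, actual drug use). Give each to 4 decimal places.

Sum P(positive screen|·) weighted by the priors over the 4 (actual drug use, poppy-seed meal) configurations:
  P(positive screen) = 0.07×0.73×0.75 + 0.64×0.73×0.25 + 0.69×0.27×0.75 + 0.87×0.27×0.25
        = 0.038325 + 0.116800 + 0.139725 + 0.058725 = 0.353575
Configurations with poppy-seed meal contribute 0.175525, so
  P(poppy-seed meal | positive screen) = 0.175525 / 0.353575 ≈ 0.4964

Now also conditioning on actual drug use=true:
For the numerator, keep only poppy-seed meal=true terms: 0.87×0.25 = 0.217500
Denominator P(positive screen | actual drug use): 0.69×0.75 + 0.87×0.25 = 0.735000
P(poppy-seed meal | positive screen, actual drug use) = 0.217500/0.735000 ≈ 0.2959
The drop from 0.4964 to 0.2959 is the explaining-away (discounting) effect.

Pr(poppy-seed meal | positive screen) ≈ 0.4964; Pr(poppy-seed meal | positive screen, actual drug use) ≈ 0.2959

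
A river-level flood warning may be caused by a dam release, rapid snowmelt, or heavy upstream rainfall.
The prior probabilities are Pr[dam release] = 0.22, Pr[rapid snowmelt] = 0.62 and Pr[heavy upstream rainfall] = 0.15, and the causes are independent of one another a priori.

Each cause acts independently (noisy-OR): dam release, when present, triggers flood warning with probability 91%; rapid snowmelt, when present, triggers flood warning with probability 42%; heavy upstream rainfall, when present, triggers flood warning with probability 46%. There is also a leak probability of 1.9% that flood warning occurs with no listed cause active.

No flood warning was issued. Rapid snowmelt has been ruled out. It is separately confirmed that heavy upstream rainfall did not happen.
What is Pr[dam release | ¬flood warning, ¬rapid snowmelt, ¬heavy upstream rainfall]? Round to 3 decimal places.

Pr[dam release | ¬flood warning, ¬rapid snowmelt, ¬heavy upstream rainfall] ≈ 0.025

Under noisy-OR, P(flood warning | causes) = 1 − (1−0.019)·∏(1−qᵢ) over the active causes.
By total probability over both values of dam release:
  P(¬flood warning | ¬rapid snowmelt, ¬heavy upstream rainfall) = 0.981·0.78 + 0.08829·0.22
        = 0.765180 + 0.019424 = 0.784604
Keeping only the dam release-present terms gives 0.019424, so
  P(dam release | ¬flood warning, ¬rapid snowmelt, ¬heavy upstream rainfall) = 0.019424 / 0.784604 ≈ 0.025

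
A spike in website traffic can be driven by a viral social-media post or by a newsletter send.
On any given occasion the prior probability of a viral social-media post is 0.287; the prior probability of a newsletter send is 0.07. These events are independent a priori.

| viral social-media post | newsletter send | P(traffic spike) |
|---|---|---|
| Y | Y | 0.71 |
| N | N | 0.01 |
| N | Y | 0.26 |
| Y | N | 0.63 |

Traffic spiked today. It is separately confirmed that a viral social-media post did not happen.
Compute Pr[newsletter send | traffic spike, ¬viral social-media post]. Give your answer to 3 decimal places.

Weight on newsletter send=true, given the evidence: 0.26×0.07 = 0.018200
Denominator P(traffic spike | ¬viral social-media post): 0.01×0.93 + 0.26×0.07 = 0.027500
P(newsletter send | traffic spike, ¬viral social-media post) = 0.018200/0.027500 ≈ 0.662

Pr[newsletter send | traffic spike, ¬viral social-media post] ≈ 0.662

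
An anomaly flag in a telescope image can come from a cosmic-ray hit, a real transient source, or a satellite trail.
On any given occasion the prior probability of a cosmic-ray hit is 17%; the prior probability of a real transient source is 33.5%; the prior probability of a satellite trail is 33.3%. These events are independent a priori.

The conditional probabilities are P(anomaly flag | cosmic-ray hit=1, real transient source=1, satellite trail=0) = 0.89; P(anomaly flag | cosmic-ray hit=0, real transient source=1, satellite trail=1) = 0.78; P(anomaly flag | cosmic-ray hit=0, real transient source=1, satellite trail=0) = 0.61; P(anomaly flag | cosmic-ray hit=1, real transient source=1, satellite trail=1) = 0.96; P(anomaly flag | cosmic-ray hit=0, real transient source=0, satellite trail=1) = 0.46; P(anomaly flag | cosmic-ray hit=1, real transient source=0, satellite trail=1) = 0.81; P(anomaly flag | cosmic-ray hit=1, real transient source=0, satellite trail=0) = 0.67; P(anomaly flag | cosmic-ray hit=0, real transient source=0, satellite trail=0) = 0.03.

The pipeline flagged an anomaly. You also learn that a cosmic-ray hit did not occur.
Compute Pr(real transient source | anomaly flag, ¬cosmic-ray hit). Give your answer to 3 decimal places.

Weight on real transient source=true, given the evidence: 0.136301 + 0.087013 = 0.223314
Normalizer over all consistent configurations: 0.03*0.665*0.667 + 0.46*0.665*0.333 + 0.61*0.335*0.667 + 0.78*0.335*0.333 = 0.338486
P(real transient source | anomaly flag, ¬cosmic-ray hit) = 0.223314/0.338486 ≈ 0.660

Pr(real transient source | anomaly flag, ¬cosmic-ray hit) ≈ 0.660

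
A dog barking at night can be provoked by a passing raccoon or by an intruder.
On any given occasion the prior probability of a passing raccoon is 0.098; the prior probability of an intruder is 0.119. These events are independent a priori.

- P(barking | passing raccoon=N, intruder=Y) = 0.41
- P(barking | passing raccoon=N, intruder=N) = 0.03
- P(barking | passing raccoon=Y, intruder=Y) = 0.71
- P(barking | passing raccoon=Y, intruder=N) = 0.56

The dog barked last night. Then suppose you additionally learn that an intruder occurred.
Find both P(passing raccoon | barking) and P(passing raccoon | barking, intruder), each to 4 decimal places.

P(passing raccoon | barking) ≈ 0.4549; P(passing raccoon | barking, intruder) ≈ 0.1584

Weight on passing raccoon=true, given the evidence: 0.048349 + 0.008280 = 0.056629
Normalizer over all consistent configurations: 0.03·0.902·0.881 + 0.41·0.902·0.119 + 0.56·0.098·0.881 + 0.71·0.098·0.119 = 0.124478
Posterior = 0.056629 / 0.124478 ≈ 0.4549

Now condition on the additional information:
Enumerate both values of passing raccoon and weight by the priors:
  P(barking | intruder) = 0.41*0.902 + 0.71*0.098
        = 0.369820 + 0.069580 = 0.439400
Keeping only the passing raccoon-present terms gives 0.069580, so
  P(passing raccoon | barking, intruder) = 0.069580 / 0.439400 ≈ 0.1584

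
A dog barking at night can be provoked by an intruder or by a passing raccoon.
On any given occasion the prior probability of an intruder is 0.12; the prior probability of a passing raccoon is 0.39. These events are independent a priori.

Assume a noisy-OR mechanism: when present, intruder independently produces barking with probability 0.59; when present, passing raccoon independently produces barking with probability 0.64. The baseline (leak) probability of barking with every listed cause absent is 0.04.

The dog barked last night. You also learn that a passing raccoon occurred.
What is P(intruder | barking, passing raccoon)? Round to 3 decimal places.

Under noisy-OR, P(barking | causes) = 1 − (1−0.04)·∏(1−qᵢ) over the active causes.
P(barking | passing raccoon) = 0.6544*0.88 + 0.858304*0.12 = 0.575872 + 0.102996 = 0.678868
Restricting to configurations with intruder present: 0.858304*0.12 = 0.102996.
P(intruder | barking, passing raccoon) = 0.102996 / 0.678868 ≈ 0.152

P(intruder | barking, passing raccoon) ≈ 0.152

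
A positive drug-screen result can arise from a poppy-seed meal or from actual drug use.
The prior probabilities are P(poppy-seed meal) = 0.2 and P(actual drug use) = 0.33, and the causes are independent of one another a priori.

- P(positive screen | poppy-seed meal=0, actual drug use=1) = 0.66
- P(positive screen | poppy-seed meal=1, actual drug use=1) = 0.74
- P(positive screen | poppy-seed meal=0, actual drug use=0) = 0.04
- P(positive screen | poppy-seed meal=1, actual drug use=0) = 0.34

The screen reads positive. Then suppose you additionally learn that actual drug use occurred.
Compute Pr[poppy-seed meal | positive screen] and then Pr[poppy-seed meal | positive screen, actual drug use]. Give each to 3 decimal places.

Pr[poppy-seed meal | positive screen] ≈ 0.325; Pr[poppy-seed meal | positive screen, actual drug use] ≈ 0.219

P(positive screen) = 0.04×0.8×0.67 + 0.66×0.8×0.33 + 0.34×0.2×0.67 + 0.74×0.2×0.33 = 0.021440 + 0.174240 + 0.045560 + 0.048840 = 0.290080
The poppy-seed meal-present share is 0.045560 + 0.048840 = 0.094400.
P(poppy-seed meal | positive screen) = 0.094400 / 0.290080 ≈ 0.325

Now condition on the additional information:
P(positive screen | actual drug use) = 0.66*0.8 + 0.74*0.2 = 0.528000 + 0.148000 = 0.676000
Restricting to configurations with poppy-seed meal present: 0.74*0.2 = 0.148000.
P(poppy-seed meal | positive screen, actual drug use) = 0.148000 / 0.676000 ≈ 0.219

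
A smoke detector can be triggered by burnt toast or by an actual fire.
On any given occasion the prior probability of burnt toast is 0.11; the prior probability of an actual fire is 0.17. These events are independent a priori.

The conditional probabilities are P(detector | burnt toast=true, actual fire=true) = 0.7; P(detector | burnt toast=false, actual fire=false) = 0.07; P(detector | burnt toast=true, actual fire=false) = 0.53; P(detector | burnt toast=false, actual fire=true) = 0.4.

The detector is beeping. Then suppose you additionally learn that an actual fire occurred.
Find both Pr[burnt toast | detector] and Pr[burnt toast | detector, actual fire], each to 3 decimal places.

P(detector) = 0.07*0.89*0.83 + 0.4*0.89*0.17 + 0.53*0.11*0.83 + 0.7*0.11*0.17 = 0.051709 + 0.060520 + 0.048389 + 0.013090 = 0.173708
Of this, 0.061479 comes from 0.048389 + 0.013090 (the burnt toast=true cases).
Hence the posterior is 0.061479/0.173708 ≈ 0.354.

Now condition on the additional information:
Sum P(detector|·) weighted by the priors over both values of burnt toast:
  P(detector | actual fire) = 0.4*0.89 + 0.7*0.11
        = 0.356000 + 0.077000 = 0.433000
The terms with burnt toast present sum to 0.077000, so
  P(burnt toast | detector, actual fire) = 0.077000 / 0.433000 ≈ 0.178
Conditioning on actual fire lowers the posterior on burnt toast: the classic explaining-away effect in a common-effect structure.

Pr[burnt toast | detector] ≈ 0.354; Pr[burnt toast | detector, actual fire] ≈ 0.178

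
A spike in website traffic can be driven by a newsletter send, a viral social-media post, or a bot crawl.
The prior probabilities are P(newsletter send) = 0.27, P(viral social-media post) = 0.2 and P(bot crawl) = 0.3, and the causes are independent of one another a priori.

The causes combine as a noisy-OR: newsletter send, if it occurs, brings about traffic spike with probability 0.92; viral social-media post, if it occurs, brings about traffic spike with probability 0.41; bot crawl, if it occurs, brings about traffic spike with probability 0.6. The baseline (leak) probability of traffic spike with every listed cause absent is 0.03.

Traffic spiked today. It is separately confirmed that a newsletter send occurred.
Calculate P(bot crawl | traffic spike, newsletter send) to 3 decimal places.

Under noisy-OR, P(traffic spike | causes) = 1 − (1−0.03)·∏(1−qᵢ) over the active causes.
Numerator (weight on configurations with bot crawl): 0.232550 + 0.058901 = 0.291451
Denominator P(traffic spike | newsletter send): 0.9224·0.8·0.7 + 0.96896·0.8·0.3 + 0.954216·0.2·0.7 + 0.981686·0.2·0.3 = 0.941585
P(bot crawl | traffic spike, newsletter send) = 0.291451/0.941585 ≈ 0.310

P(bot crawl | traffic spike, newsletter send) ≈ 0.310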